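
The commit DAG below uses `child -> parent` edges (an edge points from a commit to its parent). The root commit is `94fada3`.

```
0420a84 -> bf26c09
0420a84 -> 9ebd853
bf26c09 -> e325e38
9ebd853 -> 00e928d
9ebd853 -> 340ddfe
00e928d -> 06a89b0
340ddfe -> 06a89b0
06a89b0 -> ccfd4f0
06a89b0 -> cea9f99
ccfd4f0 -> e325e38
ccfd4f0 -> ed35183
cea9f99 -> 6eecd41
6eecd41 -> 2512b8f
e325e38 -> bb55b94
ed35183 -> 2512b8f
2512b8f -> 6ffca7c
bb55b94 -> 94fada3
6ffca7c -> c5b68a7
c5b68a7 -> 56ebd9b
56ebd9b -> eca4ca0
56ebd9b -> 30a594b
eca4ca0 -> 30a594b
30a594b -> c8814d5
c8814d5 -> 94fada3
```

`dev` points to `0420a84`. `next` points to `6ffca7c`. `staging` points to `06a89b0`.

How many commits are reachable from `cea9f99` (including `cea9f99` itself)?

Walking parent pointers from cea9f99: reachable set = {2512b8f, 30a594b, 56ebd9b, 6eecd41, 6ffca7c, 94fada3, c5b68a7, c8814d5, cea9f99, eca4ca0}.
That is 10 commits.

10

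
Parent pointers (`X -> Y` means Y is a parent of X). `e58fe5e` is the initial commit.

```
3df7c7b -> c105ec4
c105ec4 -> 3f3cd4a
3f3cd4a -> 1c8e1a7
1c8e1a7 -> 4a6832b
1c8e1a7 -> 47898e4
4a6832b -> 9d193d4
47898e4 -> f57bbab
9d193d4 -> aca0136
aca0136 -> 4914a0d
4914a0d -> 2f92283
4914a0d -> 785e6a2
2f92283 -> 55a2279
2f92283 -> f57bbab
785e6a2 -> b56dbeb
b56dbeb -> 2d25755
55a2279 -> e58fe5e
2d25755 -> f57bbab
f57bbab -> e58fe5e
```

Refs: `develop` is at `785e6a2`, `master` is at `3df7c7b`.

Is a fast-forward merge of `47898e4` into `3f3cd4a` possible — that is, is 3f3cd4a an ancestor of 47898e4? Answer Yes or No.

No

A fast-forward from 3f3cd4a to 47898e4 is possible iff 3f3cd4a is an ancestor of 47898e4.
Ancestors of 47898e4: {47898e4, e58fe5e, f57bbab}.
3f3cd4a is not among them, so fast-forward is not possible.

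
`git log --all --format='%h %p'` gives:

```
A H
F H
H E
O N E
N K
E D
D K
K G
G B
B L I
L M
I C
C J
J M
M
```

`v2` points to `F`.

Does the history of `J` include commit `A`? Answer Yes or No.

Ancestors of J: {J, M}.
A is not in that set, so it is not an ancestor of J.

No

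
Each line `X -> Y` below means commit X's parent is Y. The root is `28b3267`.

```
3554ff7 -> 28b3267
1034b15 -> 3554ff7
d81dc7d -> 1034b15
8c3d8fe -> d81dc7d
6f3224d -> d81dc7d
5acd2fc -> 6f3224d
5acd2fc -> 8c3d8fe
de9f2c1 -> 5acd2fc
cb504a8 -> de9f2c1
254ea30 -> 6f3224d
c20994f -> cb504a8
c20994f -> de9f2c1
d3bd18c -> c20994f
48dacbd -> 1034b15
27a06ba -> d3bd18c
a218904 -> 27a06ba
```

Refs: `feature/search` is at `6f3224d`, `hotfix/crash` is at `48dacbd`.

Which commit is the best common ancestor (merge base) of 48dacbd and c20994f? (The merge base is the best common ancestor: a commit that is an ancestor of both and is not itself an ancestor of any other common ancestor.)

Ancestors of 48dacbd: {1034b15, 28b3267, 3554ff7, 48dacbd}.
Ancestors of c20994f: {1034b15, 28b3267, 3554ff7, 5acd2fc, 6f3224d, 8c3d8fe, c20994f, cb504a8, d81dc7d, de9f2c1}.
Common ancestors: {1034b15, 28b3267, 3554ff7}.
Among these, 1034b15 is not an ancestor of any other common ancestor — it is the merge base.

1034b15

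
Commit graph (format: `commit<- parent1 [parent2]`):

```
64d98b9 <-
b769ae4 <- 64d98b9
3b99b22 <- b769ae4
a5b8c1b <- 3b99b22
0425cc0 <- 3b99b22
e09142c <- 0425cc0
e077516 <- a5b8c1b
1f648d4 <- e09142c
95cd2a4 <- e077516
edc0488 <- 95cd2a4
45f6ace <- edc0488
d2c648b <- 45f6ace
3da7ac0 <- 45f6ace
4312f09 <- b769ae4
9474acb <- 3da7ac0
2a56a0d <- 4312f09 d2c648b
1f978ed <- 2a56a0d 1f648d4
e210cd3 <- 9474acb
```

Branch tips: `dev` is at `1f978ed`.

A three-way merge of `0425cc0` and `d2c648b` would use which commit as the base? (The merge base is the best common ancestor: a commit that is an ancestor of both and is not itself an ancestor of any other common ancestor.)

Ancestors of 0425cc0: {0425cc0, 3b99b22, 64d98b9, b769ae4}.
Ancestors of d2c648b: {3b99b22, 45f6ace, 64d98b9, 95cd2a4, a5b8c1b, b769ae4, d2c648b, e077516, edc0488}.
Common ancestors: {3b99b22, 64d98b9, b769ae4}.
Among these, 3b99b22 is not an ancestor of any other common ancestor — it is the merge base.

3b99b22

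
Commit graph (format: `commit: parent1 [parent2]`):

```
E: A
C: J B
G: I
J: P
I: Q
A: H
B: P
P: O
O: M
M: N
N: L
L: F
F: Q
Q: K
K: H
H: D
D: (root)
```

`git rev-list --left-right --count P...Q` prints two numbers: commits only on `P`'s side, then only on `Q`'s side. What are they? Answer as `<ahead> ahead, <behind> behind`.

Reachable from P: {D, F, H, K, L, M, N, O, P, Q}.
Reachable from Q: {D, H, K, Q}.
Only in P's history (ahead): {F, L, M, N, O, P} — 6.
Only in Q's history (behind): {} — 0.

6 ahead, 0 behind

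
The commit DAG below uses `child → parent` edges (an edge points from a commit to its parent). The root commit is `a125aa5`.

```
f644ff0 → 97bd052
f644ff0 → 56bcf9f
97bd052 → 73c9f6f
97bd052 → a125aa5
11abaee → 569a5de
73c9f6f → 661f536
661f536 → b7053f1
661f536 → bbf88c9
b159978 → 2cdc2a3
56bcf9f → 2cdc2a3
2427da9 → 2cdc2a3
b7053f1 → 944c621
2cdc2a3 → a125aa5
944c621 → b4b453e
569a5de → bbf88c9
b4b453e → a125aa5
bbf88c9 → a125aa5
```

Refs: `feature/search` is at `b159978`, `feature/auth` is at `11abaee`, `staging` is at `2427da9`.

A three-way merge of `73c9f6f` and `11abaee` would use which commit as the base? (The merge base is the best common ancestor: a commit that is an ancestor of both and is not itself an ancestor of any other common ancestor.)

Ancestors of 73c9f6f: {661f536, 73c9f6f, 944c621, a125aa5, b4b453e, b7053f1, bbf88c9}.
Ancestors of 11abaee: {11abaee, 569a5de, a125aa5, bbf88c9}.
Common ancestors: {a125aa5, bbf88c9}.
Among these, bbf88c9 is not an ancestor of any other common ancestor — it is the merge base.

bbf88c9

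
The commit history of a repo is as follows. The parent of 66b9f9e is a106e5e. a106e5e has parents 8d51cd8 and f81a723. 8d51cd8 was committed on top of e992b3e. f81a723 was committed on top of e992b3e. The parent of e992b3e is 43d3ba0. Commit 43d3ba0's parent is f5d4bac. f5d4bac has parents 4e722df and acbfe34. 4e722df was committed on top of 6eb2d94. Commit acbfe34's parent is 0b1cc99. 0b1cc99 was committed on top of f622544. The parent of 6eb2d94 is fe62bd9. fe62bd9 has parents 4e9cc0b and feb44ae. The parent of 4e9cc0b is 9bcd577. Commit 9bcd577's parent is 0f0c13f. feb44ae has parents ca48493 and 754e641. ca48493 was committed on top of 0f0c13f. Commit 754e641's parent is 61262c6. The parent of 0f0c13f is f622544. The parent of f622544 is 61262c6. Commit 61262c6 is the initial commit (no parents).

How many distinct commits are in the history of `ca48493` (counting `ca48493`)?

Walking parent pointers from ca48493: reachable set = {0f0c13f, 61262c6, ca48493, f622544}.
That is 4 commits.

4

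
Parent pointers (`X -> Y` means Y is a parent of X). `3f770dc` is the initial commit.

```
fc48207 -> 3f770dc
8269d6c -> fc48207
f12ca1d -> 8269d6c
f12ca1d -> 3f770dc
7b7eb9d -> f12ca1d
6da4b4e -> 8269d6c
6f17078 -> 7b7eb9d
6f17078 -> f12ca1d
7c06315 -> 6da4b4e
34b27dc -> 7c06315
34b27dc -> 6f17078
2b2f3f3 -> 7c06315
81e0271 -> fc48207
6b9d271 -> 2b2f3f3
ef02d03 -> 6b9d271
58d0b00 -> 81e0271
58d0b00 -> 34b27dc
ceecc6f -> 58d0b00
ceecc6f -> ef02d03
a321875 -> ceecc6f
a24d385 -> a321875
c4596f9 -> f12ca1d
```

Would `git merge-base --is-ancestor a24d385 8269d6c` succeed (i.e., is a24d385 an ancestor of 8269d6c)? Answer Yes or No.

Ancestors of 8269d6c: {3f770dc, 8269d6c, fc48207}.
a24d385 is not in that set, so it is not an ancestor of 8269d6c.

No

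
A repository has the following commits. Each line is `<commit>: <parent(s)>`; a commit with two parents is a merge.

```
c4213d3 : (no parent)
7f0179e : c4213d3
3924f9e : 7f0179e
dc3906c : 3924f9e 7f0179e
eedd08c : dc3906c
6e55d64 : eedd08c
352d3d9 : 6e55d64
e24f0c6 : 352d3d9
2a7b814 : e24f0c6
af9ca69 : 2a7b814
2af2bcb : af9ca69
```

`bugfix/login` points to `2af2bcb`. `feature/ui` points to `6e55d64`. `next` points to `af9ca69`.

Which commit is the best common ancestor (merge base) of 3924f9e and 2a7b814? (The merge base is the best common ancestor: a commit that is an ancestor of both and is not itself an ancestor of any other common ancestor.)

Ancestors of 3924f9e: {3924f9e, 7f0179e, c4213d3}.
Ancestors of 2a7b814: {2a7b814, 352d3d9, 3924f9e, 6e55d64, 7f0179e, c4213d3, dc3906c, e24f0c6, eedd08c}.
Common ancestors: {3924f9e, 7f0179e, c4213d3}.
Among these, 3924f9e is not an ancestor of any other common ancestor — it is the merge base.

3924f9e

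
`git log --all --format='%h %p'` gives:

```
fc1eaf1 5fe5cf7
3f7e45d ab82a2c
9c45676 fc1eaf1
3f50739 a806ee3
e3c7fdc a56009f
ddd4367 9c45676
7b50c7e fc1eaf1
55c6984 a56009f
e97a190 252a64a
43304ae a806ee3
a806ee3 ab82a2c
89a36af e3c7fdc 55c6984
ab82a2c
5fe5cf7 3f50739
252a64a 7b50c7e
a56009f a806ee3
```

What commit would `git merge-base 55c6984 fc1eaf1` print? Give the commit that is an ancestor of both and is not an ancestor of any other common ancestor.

Ancestors of 55c6984: {55c6984, a56009f, a806ee3, ab82a2c}.
Ancestors of fc1eaf1: {3f50739, 5fe5cf7, a806ee3, ab82a2c, fc1eaf1}.
Common ancestors: {a806ee3, ab82a2c}.
Among these, a806ee3 is not an ancestor of any other common ancestor — it is the merge base.

a806ee3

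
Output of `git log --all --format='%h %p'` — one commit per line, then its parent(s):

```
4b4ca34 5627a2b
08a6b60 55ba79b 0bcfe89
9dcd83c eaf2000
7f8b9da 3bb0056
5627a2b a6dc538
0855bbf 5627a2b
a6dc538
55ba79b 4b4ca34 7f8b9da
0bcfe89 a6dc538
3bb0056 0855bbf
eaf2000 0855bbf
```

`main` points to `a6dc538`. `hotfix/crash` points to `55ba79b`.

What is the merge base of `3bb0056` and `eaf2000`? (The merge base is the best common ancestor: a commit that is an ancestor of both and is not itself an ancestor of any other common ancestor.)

0855bbf

Ancestors of 3bb0056: {0855bbf, 3bb0056, 5627a2b, a6dc538}.
Ancestors of eaf2000: {0855bbf, 5627a2b, a6dc538, eaf2000}.
Common ancestors: {0855bbf, 5627a2b, a6dc538}.
Among these, 0855bbf is not an ancestor of any other common ancestor — it is the merge base.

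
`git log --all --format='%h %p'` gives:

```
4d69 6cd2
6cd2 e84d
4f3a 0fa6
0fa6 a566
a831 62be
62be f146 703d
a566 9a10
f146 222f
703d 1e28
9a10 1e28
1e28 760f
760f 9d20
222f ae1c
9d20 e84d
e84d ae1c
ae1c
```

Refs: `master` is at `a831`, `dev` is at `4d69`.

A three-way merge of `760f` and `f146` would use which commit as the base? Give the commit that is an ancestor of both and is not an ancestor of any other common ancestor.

Ancestors of 760f: {760f, 9d20, ae1c, e84d}.
Ancestors of f146: {222f, ae1c, f146}.
Common ancestors: {ae1c}.
The only common ancestor is ae1c, so it is the merge base.

ae1c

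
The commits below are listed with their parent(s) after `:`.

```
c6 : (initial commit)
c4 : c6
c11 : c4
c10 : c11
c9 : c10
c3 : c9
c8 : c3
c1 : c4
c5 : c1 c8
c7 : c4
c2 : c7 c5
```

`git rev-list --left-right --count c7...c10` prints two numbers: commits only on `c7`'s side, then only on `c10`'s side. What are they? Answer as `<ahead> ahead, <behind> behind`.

1 ahead, 2 behind

Reachable from c7: {c4, c6, c7}.
Reachable from c10: {c10, c11, c4, c6}.
Only in c7's history (ahead): {c7} — 1.
Only in c10's history (behind): {c10, c11} — 2.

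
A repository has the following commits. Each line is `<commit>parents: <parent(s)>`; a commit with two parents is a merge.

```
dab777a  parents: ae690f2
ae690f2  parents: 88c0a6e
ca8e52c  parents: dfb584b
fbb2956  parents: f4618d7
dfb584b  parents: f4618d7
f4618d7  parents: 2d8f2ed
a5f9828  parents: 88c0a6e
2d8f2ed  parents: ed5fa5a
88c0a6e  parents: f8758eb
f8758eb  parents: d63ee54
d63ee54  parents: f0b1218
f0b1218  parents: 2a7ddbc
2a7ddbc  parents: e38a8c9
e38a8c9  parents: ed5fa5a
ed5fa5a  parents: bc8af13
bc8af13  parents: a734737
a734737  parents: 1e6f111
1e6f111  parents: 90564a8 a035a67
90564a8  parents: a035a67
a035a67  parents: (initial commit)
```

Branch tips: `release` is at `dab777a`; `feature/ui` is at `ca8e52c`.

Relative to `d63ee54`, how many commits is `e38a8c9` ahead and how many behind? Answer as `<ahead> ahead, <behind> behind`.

0 ahead, 3 behind

Reachable from e38a8c9: {1e6f111, 90564a8, a035a67, a734737, bc8af13, e38a8c9, ed5fa5a}.
Reachable from d63ee54: {1e6f111, 2a7ddbc, 90564a8, a035a67, a734737, bc8af13, d63ee54, e38a8c9, ed5fa5a, f0b1218}.
Only in e38a8c9's history (ahead): {} — 0.
Only in d63ee54's history (behind): {2a7ddbc, d63ee54, f0b1218} — 3.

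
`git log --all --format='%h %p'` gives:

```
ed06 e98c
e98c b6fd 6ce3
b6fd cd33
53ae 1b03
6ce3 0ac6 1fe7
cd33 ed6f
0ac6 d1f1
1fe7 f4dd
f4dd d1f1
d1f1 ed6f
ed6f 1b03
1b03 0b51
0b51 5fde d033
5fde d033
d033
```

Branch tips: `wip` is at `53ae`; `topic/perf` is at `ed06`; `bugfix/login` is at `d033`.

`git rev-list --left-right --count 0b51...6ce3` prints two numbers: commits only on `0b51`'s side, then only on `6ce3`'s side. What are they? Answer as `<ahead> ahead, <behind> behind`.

Reachable from 0b51: {0b51, 5fde, d033}.
Reachable from 6ce3: {0ac6, 0b51, 1b03, 1fe7, 5fde, 6ce3, d033, d1f1, ed6f, f4dd}.
Only in 0b51's history (ahead): {} — 0.
Only in 6ce3's history (behind): {0ac6, 1b03, 1fe7, 6ce3, d1f1, ed6f, f4dd} — 7.

0 ahead, 7 behind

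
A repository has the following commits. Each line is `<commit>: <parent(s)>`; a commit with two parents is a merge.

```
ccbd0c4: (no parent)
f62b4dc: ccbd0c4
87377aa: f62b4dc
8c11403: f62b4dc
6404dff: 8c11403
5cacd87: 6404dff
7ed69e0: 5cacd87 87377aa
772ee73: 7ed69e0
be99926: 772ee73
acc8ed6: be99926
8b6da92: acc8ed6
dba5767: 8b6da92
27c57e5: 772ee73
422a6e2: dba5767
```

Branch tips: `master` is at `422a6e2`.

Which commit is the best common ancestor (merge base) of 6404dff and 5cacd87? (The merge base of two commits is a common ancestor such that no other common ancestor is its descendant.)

Ancestors of 6404dff: {6404dff, 8c11403, ccbd0c4, f62b4dc}.
Ancestors of 5cacd87: {5cacd87, 6404dff, 8c11403, ccbd0c4, f62b4dc}.
Common ancestors: {6404dff, 8c11403, ccbd0c4, f62b4dc}.
Among these, 6404dff is not an ancestor of any other common ancestor — it is the merge base.

6404dff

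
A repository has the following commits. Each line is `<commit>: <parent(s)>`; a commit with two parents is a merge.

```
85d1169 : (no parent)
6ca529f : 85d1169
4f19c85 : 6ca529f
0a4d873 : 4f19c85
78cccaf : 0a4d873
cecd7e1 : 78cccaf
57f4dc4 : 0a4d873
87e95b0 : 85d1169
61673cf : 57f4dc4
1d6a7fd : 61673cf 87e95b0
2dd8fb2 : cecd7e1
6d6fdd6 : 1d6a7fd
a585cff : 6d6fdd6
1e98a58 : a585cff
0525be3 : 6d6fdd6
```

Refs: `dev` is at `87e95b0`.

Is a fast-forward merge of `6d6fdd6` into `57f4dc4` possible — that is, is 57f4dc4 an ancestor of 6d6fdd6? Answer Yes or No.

A fast-forward from 57f4dc4 to 6d6fdd6 is possible iff 57f4dc4 is an ancestor of 6d6fdd6.
Ancestors of 6d6fdd6: {0a4d873, 1d6a7fd, 4f19c85, 57f4dc4, 61673cf, 6ca529f, 6d6fdd6, 85d1169, 87e95b0}.
57f4dc4 is among them, so fast-forward is possible.

Yes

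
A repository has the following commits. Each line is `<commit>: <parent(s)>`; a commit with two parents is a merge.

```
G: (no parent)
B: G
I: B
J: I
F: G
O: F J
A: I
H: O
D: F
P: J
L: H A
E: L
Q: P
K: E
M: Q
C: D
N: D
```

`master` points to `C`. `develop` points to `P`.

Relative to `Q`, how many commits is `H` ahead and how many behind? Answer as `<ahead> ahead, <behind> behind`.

3 ahead, 2 behind

Reachable from H: {B, F, G, H, I, J, O}.
Reachable from Q: {B, G, I, J, P, Q}.
Only in H's history (ahead): {F, H, O} — 3.
Only in Q's history (behind): {P, Q} — 2.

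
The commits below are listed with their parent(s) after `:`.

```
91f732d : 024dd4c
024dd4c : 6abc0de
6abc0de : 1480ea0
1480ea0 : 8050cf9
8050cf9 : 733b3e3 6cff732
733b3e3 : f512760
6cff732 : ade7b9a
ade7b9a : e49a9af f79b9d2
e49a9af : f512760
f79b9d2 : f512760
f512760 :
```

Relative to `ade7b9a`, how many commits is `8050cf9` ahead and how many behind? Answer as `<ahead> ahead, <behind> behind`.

3 ahead, 0 behind

Reachable from 8050cf9: {6cff732, 733b3e3, 8050cf9, ade7b9a, e49a9af, f512760, f79b9d2}.
Reachable from ade7b9a: {ade7b9a, e49a9af, f512760, f79b9d2}.
Only in 8050cf9's history (ahead): {6cff732, 733b3e3, 8050cf9} — 3.
Only in ade7b9a's history (behind): {} — 0.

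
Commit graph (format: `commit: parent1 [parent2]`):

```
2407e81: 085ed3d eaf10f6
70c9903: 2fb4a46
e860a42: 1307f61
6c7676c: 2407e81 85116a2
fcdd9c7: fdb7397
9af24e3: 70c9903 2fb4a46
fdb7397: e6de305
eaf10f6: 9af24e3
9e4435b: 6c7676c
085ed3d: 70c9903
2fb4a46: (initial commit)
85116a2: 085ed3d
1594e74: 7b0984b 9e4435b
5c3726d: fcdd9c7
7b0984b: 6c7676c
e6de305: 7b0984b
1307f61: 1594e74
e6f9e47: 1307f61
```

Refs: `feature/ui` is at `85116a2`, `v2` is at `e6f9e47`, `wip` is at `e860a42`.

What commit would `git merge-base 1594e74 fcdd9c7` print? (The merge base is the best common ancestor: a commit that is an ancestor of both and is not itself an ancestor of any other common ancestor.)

7b0984b

Ancestors of 1594e74: {085ed3d, 1594e74, 2407e81, 2fb4a46, 6c7676c, 70c9903, 7b0984b, 85116a2, 9af24e3, 9e4435b, eaf10f6}.
Ancestors of fcdd9c7: {085ed3d, 2407e81, 2fb4a46, 6c7676c, 70c9903, 7b0984b, 85116a2, 9af24e3, e6de305, eaf10f6, fcdd9c7, fdb7397}.
Common ancestors: {085ed3d, 2407e81, 2fb4a46, 6c7676c, 70c9903, 7b0984b, 85116a2, 9af24e3, eaf10f6}.
Among these, 7b0984b is not an ancestor of any other common ancestor — it is the merge base.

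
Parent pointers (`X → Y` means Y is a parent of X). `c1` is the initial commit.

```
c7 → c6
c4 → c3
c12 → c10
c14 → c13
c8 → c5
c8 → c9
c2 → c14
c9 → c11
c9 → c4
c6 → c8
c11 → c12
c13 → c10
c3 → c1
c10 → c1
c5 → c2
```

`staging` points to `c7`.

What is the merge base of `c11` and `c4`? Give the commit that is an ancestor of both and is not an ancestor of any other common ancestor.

Ancestors of c11: {c1, c10, c11, c12}.
Ancestors of c4: {c1, c3, c4}.
Common ancestors: {c1}.
The only common ancestor is c1, so it is the merge base.

c1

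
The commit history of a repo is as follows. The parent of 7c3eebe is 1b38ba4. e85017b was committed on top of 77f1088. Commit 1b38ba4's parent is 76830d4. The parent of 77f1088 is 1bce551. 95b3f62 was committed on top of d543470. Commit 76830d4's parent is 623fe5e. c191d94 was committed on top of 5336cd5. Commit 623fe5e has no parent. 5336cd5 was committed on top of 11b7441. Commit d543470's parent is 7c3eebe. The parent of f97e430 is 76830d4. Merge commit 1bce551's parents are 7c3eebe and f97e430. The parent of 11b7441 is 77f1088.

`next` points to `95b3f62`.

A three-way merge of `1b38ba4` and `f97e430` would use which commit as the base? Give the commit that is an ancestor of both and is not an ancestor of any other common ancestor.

Ancestors of 1b38ba4: {1b38ba4, 623fe5e, 76830d4}.
Ancestors of f97e430: {623fe5e, 76830d4, f97e430}.
Common ancestors: {623fe5e, 76830d4}.
Among these, 76830d4 is not an ancestor of any other common ancestor — it is the merge base.

76830d4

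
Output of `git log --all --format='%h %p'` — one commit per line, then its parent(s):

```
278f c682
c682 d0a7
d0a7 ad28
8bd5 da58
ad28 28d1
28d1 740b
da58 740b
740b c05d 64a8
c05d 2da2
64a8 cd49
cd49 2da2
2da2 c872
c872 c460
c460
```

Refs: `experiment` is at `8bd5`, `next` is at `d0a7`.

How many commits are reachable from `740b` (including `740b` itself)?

7

Walking parent pointers from 740b: reachable set = {2da2, 64a8, 740b, c05d, c460, c872, cd49}.
That is 7 commits.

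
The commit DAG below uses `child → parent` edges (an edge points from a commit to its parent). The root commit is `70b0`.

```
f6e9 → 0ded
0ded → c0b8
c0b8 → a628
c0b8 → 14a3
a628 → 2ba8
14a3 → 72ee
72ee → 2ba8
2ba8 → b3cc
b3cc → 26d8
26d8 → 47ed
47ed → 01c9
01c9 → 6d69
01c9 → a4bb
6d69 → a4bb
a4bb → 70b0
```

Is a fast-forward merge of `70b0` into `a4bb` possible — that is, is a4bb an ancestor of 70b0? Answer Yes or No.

No

A fast-forward from a4bb to 70b0 is possible iff a4bb is an ancestor of 70b0.
Ancestors of 70b0: {70b0}.
a4bb is not among them, so fast-forward is not possible.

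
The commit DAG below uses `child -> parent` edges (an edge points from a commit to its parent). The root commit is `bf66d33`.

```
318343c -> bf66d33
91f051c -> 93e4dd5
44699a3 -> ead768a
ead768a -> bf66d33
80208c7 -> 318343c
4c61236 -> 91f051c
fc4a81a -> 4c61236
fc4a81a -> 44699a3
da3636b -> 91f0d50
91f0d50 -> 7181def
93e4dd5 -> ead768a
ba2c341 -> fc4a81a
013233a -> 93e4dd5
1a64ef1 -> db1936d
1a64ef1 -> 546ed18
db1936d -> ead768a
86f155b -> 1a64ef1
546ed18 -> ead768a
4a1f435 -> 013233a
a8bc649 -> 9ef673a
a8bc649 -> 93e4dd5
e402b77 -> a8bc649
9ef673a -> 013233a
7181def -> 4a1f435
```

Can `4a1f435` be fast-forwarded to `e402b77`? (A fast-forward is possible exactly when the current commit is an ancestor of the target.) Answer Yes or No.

A fast-forward from 4a1f435 to e402b77 is possible iff 4a1f435 is an ancestor of e402b77.
Ancestors of e402b77: {013233a, 93e4dd5, 9ef673a, a8bc649, bf66d33, e402b77, ead768a}.
4a1f435 is not among them, so fast-forward is not possible.

No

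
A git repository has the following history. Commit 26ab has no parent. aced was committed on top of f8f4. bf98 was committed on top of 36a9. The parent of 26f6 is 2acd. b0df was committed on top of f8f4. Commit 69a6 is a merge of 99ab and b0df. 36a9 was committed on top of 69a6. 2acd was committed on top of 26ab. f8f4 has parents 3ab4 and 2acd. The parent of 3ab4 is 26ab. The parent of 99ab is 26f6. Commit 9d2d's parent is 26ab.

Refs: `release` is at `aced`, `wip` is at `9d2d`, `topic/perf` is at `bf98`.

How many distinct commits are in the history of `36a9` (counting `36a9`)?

9

Walking parent pointers from 36a9: reachable set = {26ab, 26f6, 2acd, 36a9, 3ab4, 69a6, 99ab, b0df, f8f4}.
That is 9 commits.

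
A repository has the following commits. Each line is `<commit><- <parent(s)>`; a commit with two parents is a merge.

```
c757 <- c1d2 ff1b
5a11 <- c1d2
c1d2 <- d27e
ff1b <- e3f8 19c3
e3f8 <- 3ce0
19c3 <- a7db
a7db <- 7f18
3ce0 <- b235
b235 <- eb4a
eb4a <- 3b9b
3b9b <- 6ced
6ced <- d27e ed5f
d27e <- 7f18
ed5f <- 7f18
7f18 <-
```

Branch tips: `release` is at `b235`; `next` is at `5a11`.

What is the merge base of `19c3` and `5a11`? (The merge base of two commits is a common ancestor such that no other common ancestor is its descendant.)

Ancestors of 19c3: {19c3, 7f18, a7db}.
Ancestors of 5a11: {5a11, 7f18, c1d2, d27e}.
Common ancestors: {7f18}.
The only common ancestor is 7f18, so it is the merge base.

7f18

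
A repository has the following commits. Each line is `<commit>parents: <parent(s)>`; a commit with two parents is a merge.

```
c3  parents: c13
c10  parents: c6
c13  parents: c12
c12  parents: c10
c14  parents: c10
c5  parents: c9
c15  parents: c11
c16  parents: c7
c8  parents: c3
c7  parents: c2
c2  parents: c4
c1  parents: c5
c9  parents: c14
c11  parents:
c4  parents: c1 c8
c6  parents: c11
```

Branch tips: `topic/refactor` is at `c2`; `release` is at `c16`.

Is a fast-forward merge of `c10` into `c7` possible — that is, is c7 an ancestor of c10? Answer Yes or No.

No

A fast-forward from c7 to c10 is possible iff c7 is an ancestor of c10.
Ancestors of c10: {c10, c11, c6}.
c7 is not among them, so fast-forward is not possible.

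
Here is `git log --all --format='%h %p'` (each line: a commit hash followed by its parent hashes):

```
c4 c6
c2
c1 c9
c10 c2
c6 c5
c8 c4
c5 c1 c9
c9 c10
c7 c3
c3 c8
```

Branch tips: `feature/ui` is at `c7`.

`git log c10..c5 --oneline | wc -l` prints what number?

Reachable from c5: {c1, c10, c2, c5, c9}.
Reachable from c10: {c10, c2}.
In c5's history but not c10's: {c1, c5, c9} — 3 commits.

3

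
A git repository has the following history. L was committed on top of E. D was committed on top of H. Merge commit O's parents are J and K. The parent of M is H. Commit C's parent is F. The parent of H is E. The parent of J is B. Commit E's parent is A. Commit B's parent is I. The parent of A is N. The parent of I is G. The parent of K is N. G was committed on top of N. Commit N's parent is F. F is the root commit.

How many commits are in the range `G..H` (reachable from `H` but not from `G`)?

Reachable from H: {A, E, F, H, N}.
Reachable from G: {F, G, N}.
In H's history but not G's: {A, E, H} — 3 commits.

3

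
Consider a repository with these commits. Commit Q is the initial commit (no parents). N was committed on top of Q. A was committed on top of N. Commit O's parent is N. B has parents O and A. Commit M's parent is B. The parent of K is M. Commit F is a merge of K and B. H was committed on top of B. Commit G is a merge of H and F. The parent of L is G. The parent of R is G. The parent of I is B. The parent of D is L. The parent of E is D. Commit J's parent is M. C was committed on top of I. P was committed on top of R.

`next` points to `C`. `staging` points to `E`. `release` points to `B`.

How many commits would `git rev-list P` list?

Walking parent pointers from P: reachable set = {A, B, F, G, H, K, M, N, O, P, Q, R}.
That is 12 commits.

12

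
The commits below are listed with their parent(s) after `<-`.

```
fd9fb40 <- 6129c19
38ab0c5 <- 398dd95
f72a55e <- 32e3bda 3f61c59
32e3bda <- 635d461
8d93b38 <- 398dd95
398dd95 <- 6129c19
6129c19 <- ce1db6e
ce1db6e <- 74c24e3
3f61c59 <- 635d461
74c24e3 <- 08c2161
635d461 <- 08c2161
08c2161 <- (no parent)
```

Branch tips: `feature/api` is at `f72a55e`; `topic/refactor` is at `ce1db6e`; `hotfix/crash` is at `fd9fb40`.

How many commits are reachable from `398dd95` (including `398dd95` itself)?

5

Walking parent pointers from 398dd95: reachable set = {08c2161, 398dd95, 6129c19, 74c24e3, ce1db6e}.
That is 5 commits.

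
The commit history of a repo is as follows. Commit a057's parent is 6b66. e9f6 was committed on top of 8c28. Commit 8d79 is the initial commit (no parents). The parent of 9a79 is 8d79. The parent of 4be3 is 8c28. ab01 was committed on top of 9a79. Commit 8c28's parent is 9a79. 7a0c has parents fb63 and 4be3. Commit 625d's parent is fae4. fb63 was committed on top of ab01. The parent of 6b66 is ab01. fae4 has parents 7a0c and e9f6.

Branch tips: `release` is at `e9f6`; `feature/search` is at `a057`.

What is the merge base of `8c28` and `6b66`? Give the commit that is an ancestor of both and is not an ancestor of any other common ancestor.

9a79

Ancestors of 8c28: {8c28, 8d79, 9a79}.
Ancestors of 6b66: {6b66, 8d79, 9a79, ab01}.
Common ancestors: {8d79, 9a79}.
Among these, 9a79 is not an ancestor of any other common ancestor — it is the merge base.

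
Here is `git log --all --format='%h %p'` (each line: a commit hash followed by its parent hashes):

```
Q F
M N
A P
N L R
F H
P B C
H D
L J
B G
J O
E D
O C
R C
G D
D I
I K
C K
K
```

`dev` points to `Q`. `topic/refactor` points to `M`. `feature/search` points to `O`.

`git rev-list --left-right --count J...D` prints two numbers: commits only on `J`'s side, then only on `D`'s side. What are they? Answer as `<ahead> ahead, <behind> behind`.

3 ahead, 2 behind

Reachable from J: {C, J, K, O}.
Reachable from D: {D, I, K}.
Only in J's history (ahead): {C, J, O} — 3.
Only in D's history (behind): {D, I} — 2.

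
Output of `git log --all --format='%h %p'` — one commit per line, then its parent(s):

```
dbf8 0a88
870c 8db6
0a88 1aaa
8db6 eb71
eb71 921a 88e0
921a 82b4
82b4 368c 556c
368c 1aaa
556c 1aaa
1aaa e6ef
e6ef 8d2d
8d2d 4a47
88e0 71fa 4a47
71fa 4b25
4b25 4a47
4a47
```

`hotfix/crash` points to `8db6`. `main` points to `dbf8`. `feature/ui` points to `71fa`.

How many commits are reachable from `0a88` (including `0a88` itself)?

5

Walking parent pointers from 0a88: reachable set = {0a88, 1aaa, 4a47, 8d2d, e6ef}.
That is 5 commits.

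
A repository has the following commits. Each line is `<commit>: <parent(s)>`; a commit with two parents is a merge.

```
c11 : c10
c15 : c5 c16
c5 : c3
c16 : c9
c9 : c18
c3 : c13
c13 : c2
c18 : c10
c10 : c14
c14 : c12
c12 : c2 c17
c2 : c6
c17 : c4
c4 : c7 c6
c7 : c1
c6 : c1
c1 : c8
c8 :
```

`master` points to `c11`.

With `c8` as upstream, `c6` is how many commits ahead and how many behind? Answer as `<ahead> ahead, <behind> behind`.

Reachable from c6: {c1, c6, c8}.
Reachable from c8: {c8}.
Only in c6's history (ahead): {c1, c6} — 2.
Only in c8's history (behind): {} — 0.

2 ahead, 0 behind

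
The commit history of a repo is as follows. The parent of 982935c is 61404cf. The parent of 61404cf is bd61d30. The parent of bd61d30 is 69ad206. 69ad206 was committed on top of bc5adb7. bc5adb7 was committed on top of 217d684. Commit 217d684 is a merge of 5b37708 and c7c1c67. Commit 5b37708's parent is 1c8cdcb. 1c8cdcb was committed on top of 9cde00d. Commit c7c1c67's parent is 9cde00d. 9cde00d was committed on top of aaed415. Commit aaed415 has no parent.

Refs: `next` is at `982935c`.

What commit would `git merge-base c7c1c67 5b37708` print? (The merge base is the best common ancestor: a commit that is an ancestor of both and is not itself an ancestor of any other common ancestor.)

9cde00d

Ancestors of c7c1c67: {9cde00d, aaed415, c7c1c67}.
Ancestors of 5b37708: {1c8cdcb, 5b37708, 9cde00d, aaed415}.
Common ancestors: {9cde00d, aaed415}.
Among these, 9cde00d is not an ancestor of any other common ancestor — it is the merge base.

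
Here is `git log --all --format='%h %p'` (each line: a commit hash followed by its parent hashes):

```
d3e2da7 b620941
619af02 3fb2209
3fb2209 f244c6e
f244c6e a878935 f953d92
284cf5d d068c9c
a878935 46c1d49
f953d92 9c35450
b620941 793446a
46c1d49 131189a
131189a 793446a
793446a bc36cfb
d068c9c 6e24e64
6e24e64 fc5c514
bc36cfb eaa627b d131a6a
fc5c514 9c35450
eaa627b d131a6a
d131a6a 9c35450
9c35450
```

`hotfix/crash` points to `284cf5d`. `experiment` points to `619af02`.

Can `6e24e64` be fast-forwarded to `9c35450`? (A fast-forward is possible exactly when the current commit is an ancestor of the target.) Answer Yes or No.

A fast-forward from 6e24e64 to 9c35450 is possible iff 6e24e64 is an ancestor of 9c35450.
Ancestors of 9c35450: {9c35450}.
6e24e64 is not among them, so fast-forward is not possible.

No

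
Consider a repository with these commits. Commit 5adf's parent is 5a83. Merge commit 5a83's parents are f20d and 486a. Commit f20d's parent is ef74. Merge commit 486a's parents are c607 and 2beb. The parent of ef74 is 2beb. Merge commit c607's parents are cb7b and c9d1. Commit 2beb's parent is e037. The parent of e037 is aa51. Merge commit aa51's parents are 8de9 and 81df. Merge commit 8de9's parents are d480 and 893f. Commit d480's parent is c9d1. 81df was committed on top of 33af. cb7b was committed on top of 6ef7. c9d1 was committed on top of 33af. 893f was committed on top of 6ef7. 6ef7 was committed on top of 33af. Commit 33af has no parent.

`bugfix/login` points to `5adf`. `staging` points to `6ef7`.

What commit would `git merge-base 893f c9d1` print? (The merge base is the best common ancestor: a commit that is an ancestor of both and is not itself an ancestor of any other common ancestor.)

Ancestors of 893f: {33af, 6ef7, 893f}.
Ancestors of c9d1: {33af, c9d1}.
Common ancestors: {33af}.
The only common ancestor is 33af, so it is the merge base.

33af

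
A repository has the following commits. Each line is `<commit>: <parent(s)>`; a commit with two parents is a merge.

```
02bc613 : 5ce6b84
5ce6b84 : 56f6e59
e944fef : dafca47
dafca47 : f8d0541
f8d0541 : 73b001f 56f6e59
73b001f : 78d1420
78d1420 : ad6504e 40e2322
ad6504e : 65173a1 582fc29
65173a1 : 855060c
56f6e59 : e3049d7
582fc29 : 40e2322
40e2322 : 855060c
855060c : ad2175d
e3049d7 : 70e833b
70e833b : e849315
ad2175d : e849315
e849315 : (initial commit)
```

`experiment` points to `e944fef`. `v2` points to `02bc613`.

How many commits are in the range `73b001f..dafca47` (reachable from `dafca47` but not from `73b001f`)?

Reachable from dafca47: {40e2322, 56f6e59, 582fc29, 65173a1, 70e833b, 73b001f, 78d1420, 855060c, ad2175d, ad6504e, dafca47, e3049d7, e849315, f8d0541}.
Reachable from 73b001f: {40e2322, 582fc29, 65173a1, 73b001f, 78d1420, 855060c, ad2175d, ad6504e, e849315}.
In dafca47's history but not 73b001f's: {56f6e59, 70e833b, dafca47, e3049d7, f8d0541} — 5 commits.

5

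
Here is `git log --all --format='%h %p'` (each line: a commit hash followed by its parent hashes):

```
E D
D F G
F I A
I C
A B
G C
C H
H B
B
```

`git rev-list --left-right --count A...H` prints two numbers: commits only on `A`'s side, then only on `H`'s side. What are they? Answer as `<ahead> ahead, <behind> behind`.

1 ahead, 1 behind

Reachable from A: {A, B}.
Reachable from H: {B, H}.
Only in A's history (ahead): {A} — 1.
Only in H's history (behind): {H} — 1.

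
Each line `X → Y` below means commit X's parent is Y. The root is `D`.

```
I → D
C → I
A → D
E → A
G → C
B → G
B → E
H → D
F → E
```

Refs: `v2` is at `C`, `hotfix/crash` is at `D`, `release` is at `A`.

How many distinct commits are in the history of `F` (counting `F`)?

Walking parent pointers from F: reachable set = {A, D, E, F}.
That is 4 commits.

4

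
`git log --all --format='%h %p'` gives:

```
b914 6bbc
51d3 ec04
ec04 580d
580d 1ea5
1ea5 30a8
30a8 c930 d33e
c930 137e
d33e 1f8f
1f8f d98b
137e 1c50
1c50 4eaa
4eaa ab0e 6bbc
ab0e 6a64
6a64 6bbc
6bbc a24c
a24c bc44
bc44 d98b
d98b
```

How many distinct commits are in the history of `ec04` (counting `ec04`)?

16

Walking parent pointers from ec04: reachable set = {137e, 1c50, 1ea5, 1f8f, 30a8, 4eaa, 580d, 6a64, 6bbc, a24c, ab0e, bc44, c930, d33e, d98b, ec04}.
That is 16 commits.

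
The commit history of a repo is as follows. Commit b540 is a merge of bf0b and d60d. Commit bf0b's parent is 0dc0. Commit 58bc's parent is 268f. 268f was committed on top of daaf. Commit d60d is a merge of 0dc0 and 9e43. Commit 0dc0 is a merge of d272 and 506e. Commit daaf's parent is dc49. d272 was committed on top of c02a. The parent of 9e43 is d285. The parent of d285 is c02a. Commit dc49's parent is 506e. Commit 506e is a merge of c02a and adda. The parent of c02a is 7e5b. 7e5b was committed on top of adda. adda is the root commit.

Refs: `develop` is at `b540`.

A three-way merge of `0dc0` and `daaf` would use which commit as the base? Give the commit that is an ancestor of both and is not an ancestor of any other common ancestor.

506e

Ancestors of 0dc0: {0dc0, 506e, 7e5b, adda, c02a, d272}.
Ancestors of daaf: {506e, 7e5b, adda, c02a, daaf, dc49}.
Common ancestors: {506e, 7e5b, adda, c02a}.
Among these, 506e is not an ancestor of any other common ancestor — it is the merge base.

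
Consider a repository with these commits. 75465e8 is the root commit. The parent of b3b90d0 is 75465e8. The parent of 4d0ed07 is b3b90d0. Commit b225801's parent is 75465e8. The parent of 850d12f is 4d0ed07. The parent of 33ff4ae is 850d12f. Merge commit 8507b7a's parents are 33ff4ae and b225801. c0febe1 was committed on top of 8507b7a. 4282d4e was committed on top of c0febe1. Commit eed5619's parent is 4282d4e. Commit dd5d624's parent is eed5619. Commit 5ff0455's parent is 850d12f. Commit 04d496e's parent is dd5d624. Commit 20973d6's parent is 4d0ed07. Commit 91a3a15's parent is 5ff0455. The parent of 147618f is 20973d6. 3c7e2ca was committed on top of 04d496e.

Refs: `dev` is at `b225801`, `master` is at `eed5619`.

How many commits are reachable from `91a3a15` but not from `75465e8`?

5

Reachable from 91a3a15: {4d0ed07, 5ff0455, 75465e8, 850d12f, 91a3a15, b3b90d0}.
Reachable from 75465e8: {75465e8}.
In 91a3a15's history but not 75465e8's: {4d0ed07, 5ff0455, 850d12f, 91a3a15, b3b90d0} — 5 commits.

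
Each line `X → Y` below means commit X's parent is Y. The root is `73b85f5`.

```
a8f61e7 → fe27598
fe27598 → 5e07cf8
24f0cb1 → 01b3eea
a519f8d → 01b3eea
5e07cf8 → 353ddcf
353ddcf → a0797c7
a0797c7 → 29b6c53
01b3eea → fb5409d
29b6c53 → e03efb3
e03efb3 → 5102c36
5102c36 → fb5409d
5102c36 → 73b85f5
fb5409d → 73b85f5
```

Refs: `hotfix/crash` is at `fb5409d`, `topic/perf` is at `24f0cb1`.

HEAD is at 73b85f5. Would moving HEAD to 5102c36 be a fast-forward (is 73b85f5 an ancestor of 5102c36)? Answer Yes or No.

Yes

A fast-forward from 73b85f5 to 5102c36 is possible iff 73b85f5 is an ancestor of 5102c36.
Ancestors of 5102c36: {5102c36, 73b85f5, fb5409d}.
73b85f5 is among them, so fast-forward is possible.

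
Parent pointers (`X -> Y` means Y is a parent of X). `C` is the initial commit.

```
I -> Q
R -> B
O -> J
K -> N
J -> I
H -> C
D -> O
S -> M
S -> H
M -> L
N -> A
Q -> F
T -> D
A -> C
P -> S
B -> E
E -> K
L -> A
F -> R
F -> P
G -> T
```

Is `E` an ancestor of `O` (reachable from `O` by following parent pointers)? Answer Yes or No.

Ancestors of O (commits reachable by following parents): {A, B, C, E, F, H, I, J, K, L, M, N, O, P, Q, R, S}.
E is in that set, so it is an ancestor of O.

Yes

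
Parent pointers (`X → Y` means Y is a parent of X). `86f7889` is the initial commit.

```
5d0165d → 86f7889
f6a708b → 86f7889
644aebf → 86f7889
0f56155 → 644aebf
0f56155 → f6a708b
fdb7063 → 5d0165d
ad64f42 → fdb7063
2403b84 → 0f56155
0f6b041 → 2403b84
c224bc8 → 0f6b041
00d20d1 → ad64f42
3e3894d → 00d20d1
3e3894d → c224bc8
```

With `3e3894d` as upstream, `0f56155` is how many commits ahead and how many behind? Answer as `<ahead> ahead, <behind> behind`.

0 ahead, 8 behind

Reachable from 0f56155: {0f56155, 644aebf, 86f7889, f6a708b}.
Reachable from 3e3894d: {00d20d1, 0f56155, 0f6b041, 2403b84, 3e3894d, 5d0165d, 644aebf, 86f7889, ad64f42, c224bc8, f6a708b, fdb7063}.
Only in 0f56155's history (ahead): {} — 0.
Only in 3e3894d's history (behind): {00d20d1, 0f6b041, 2403b84, 3e3894d, 5d0165d, ad64f42, c224bc8, fdb7063} — 8.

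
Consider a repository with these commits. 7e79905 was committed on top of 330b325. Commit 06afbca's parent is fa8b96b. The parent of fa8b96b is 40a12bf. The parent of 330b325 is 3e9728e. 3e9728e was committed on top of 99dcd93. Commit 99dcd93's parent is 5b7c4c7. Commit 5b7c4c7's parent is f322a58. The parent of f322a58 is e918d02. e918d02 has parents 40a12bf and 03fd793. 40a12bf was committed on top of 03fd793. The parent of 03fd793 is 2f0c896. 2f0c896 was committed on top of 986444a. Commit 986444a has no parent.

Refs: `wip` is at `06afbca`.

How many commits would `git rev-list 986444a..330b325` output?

Reachable from 330b325: {03fd793, 2f0c896, 330b325, 3e9728e, 40a12bf, 5b7c4c7, 986444a, 99dcd93, e918d02, f322a58}.
Reachable from 986444a: {986444a}.
In 330b325's history but not 986444a's: {03fd793, 2f0c896, 330b325, 3e9728e, 40a12bf, 5b7c4c7, 99dcd93, e918d02, f322a58} — 9 commits.

9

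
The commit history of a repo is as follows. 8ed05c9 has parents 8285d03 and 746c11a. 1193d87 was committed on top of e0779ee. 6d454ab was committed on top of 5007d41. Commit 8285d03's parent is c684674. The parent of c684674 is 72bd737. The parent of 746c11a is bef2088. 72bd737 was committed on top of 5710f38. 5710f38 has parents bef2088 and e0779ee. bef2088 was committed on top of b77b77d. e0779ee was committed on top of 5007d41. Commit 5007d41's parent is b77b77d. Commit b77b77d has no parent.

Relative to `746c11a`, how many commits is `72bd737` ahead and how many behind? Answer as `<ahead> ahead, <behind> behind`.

4 ahead, 1 behind

Reachable from 72bd737: {5007d41, 5710f38, 72bd737, b77b77d, bef2088, e0779ee}.
Reachable from 746c11a: {746c11a, b77b77d, bef2088}.
Only in 72bd737's history (ahead): {5007d41, 5710f38, 72bd737, e0779ee} — 4.
Only in 746c11a's history (behind): {746c11a} — 1.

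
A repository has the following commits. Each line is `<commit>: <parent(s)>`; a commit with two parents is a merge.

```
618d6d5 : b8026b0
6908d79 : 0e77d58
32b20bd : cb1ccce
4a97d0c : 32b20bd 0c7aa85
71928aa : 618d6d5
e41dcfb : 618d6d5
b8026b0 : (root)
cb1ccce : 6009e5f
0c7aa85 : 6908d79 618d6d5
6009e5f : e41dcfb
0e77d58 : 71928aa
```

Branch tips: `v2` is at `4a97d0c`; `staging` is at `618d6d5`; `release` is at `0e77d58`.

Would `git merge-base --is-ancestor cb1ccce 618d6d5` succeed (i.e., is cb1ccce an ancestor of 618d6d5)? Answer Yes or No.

Ancestors of 618d6d5: {618d6d5, b8026b0}.
cb1ccce is not in that set, so it is not an ancestor of 618d6d5.

No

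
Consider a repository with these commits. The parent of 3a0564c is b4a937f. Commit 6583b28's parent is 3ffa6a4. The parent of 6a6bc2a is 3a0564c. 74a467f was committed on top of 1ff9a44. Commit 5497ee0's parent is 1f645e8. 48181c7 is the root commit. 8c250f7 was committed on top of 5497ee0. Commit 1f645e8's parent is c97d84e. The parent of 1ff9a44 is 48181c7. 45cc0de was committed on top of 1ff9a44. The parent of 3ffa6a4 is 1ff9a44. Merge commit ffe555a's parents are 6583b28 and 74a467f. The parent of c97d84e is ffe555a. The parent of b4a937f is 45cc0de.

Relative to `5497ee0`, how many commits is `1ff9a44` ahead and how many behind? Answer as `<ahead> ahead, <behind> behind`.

Reachable from 1ff9a44: {1ff9a44, 48181c7}.
Reachable from 5497ee0: {1f645e8, 1ff9a44, 3ffa6a4, 48181c7, 5497ee0, 6583b28, 74a467f, c97d84e, ffe555a}.
Only in 1ff9a44's history (ahead): {} — 0.
Only in 5497ee0's history (behind): {1f645e8, 3ffa6a4, 5497ee0, 6583b28, 74a467f, c97d84e, ffe555a} — 7.

0 ahead, 7 behind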